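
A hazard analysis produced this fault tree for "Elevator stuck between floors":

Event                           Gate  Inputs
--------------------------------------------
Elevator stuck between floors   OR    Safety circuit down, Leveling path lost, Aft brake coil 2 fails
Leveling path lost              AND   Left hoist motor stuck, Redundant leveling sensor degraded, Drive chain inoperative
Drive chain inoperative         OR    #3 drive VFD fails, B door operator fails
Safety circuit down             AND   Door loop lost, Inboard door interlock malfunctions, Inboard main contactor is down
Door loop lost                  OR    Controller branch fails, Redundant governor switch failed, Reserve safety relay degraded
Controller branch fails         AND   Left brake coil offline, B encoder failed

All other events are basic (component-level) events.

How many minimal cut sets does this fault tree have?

6

Controller branch fails [AND]: one cut set from each child combined → 1 × 1 = 1 cut set(s).
Door loop lost [OR]: union of children's cut sets → 3 cut set(s).
Safety circuit down [AND]: one cut set from each child combined → 3 × 1 × 1 = 3 cut set(s).
Drive chain inoperative [OR]: union of children's cut sets → 2 cut set(s).
Leveling path lost [AND]: one cut set from each child combined → 1 × 1 × 2 = 2 cut set(s).
Elevator stuck between floors [OR]: union of children's cut sets → 6 cut set(s).
Minimal cut sets: {B encoder failed, Inboard door interlock malfunctions, Inboard main contactor is down, Left brake coil offline}; {Inboard door interlock malfunctions, Inboard main contactor is down, Redundant governor switch failed}; {Inboard door interlock malfunctions, Inboard main contactor is down, Reserve safety relay degraded}; {#3 drive VFD fails, Left hoist motor stuck, Redundant leveling sensor degraded}; {B door operator fails, Left hoist motor stuck, Redundant leveling sensor degraded}; {Aft brake coil 2 fails}.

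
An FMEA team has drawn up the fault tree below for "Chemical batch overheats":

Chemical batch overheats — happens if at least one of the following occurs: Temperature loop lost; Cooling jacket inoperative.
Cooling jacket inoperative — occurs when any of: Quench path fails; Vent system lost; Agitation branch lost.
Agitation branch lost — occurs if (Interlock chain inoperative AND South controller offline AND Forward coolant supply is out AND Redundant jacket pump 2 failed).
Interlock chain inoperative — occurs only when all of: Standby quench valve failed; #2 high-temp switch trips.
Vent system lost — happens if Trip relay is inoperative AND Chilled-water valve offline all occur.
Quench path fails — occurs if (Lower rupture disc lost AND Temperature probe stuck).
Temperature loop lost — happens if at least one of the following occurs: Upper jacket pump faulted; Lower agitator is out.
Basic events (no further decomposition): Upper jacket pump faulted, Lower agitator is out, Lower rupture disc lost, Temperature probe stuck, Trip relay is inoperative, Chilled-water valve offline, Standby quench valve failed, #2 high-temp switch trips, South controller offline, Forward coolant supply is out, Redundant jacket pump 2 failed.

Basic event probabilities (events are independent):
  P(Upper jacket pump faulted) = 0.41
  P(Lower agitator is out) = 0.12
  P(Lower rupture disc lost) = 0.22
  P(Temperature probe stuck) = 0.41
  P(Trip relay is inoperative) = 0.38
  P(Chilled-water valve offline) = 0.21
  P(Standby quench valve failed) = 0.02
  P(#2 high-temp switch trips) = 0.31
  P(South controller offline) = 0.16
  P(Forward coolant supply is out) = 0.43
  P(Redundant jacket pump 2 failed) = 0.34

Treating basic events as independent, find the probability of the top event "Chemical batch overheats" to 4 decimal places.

P(Temperature loop lost) [OR] = 1 − (1−0.41) × (1−0.12) = 0.480800
P(Quench path fails) [AND] = 0.22 × 0.41 = 0.090200
P(Vent system lost) [AND] = 0.38 × 0.21 = 0.079800
P(Interlock chain inoperative) [AND] = 0.02 × 0.31 = 0.006200
P(Agitation branch lost) [AND] = 0.006200 × 0.16 × 0.43 × 0.34 = 0.000145
P(Cooling jacket inoperative) [OR] = 1 − (1−0.090200) × (1−0.079800) × (1−0.000145) = 0.162923
P(Chemical batch overheats) [OR] = 1 − (1−0.480800) × (1−0.162923) = 0.565390
Rounded to 4 decimal places: P(Chemical batch overheats) ≈ 0.5654.

0.5654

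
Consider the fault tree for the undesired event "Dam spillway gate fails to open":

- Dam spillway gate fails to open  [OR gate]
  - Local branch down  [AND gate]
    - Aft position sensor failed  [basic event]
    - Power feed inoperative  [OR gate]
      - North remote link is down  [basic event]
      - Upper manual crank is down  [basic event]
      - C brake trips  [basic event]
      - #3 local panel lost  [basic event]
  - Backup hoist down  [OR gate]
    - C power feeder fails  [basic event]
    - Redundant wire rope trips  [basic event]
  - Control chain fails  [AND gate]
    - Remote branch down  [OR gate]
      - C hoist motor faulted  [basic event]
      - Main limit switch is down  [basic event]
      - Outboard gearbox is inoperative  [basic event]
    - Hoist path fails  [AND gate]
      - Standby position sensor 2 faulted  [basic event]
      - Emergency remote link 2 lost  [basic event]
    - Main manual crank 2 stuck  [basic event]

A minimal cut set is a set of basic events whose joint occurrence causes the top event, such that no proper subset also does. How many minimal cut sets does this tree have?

Power feed inoperative [OR]: union of children's cut sets → 4 cut set(s).
Local branch down [AND]: one cut set from each child combined → 1 × 4 = 4 cut set(s).
Backup hoist down [OR]: union of children's cut sets → 2 cut set(s).
Remote branch down [OR]: union of children's cut sets → 3 cut set(s).
Hoist path fails [AND]: one cut set from each child combined → 1 × 1 = 1 cut set(s).
Control chain fails [AND]: one cut set from each child combined → 3 × 1 × 1 = 3 cut set(s).
Dam spillway gate fails to open [OR]: union of children's cut sets → 9 cut set(s).
Minimal cut sets: {Aft position sensor failed, North remote link is down}; {Aft position sensor failed, Upper manual crank is down}; {Aft position sensor failed, C brake trips}; {#3 local panel lost, Aft position sensor failed}; {C power feeder fails}; {Redundant wire rope trips}; {C hoist motor faulted, Emergency remote link 2 lost, Main manual crank 2 stuck, Standby position sensor 2 faulted}; {Emergency remote link 2 lost, Main limit switch is down, Main manual crank 2 stuck, Standby position sensor 2 faulted}; {Emergency remote link 2 lost, Main manual crank 2 stuck, Outboard gearbox is inoperative, Standby position sensor 2 faulted}.

9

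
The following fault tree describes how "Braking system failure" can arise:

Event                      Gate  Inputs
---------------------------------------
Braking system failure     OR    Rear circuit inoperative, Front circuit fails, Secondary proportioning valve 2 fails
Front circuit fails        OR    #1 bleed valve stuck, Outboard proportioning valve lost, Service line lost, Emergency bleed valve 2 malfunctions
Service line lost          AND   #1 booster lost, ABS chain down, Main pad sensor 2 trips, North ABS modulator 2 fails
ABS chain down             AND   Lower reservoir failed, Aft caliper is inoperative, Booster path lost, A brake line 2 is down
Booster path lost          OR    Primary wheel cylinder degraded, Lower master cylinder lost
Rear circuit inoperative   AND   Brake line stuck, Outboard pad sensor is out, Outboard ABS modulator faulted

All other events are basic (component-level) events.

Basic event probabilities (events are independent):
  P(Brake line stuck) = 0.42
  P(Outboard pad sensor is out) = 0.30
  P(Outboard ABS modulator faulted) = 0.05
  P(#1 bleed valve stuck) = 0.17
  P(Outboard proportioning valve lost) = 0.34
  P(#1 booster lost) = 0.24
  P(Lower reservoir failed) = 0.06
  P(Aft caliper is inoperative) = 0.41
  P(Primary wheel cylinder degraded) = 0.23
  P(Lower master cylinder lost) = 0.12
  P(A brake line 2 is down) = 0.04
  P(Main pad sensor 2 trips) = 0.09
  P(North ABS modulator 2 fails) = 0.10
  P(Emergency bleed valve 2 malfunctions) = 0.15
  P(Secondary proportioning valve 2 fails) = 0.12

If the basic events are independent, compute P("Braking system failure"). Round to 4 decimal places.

0.5928

P(Rear circuit inoperative) [AND] = 0.42 × 0.30 × 0.05 = 0.006300
P(Booster path lost) [OR] = 1 − (1−0.23) × (1−0.12) = 0.322400
P(ABS chain down) [AND] = 0.06 × 0.41 × 0.322400 × 0.04 = 0.000317
P(Service line lost) [AND] = 0.24 × 0.000317 × 0.09 × 0.10 = 0.000001
P(Front circuit fails) [OR] = 1 − (1−0.17) × (1−0.34) × (1−0.000001) × (1−0.15) = 0.534370
P(Braking system failure) [OR] = 1 − (1−0.006300) × (1−0.534370) × (1−0.12) = 0.592827
Rounded to 4 decimal places: P(Braking system failure) ≈ 0.5928.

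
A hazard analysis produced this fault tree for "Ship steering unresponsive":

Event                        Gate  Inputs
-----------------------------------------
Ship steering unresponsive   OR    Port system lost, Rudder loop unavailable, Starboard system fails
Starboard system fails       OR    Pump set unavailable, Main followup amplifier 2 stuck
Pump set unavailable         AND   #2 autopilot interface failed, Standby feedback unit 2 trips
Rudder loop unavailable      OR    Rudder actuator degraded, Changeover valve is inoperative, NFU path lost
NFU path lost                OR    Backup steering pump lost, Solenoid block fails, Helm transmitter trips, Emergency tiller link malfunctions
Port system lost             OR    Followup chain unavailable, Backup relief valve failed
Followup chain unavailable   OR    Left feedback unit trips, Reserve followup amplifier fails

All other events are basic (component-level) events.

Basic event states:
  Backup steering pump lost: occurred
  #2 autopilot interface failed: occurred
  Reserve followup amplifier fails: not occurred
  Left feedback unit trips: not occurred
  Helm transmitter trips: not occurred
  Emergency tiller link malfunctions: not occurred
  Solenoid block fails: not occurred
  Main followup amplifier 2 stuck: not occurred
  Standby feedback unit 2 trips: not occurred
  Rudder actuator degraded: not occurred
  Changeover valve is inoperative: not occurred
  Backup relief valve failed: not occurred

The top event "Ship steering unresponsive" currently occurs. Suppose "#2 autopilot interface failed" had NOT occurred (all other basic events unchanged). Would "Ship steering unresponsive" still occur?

Counterfactual: set "#2 autopilot interface failed" to not occurred.
Followup chain unavailable [OR]: Left feedback unit trips=not, Reserve followup amplifier fails=not → no input occurs → does not occur.
Port system lost [OR]: Followup chain unavailable=not, Backup relief valve failed=not → no input occurs → does not occur.
NFU path lost [OR]: Backup steering pump lost=occurs, Solenoid block fails=not, Helm transmitter trips=not, Emergency tiller link malfunctions=not → at least one input occurs → occurs.
Rudder loop unavailable [OR]: Rudder actuator degraded=not, Changeover valve is inoperative=not, NFU path lost=occurs → at least one input occurs → occurs.
Pump set unavailable [AND]: #2 autopilot interface failed=not, Standby feedback unit 2 trips=not → not all inputs occur → does not occur.
Starboard system fails [OR]: Pump set unavailable=not, Main followup amplifier 2 stuck=not → no input occurs → does not occur.
Ship steering unresponsive [OR]: Port system lost=not, Rudder loop unavailable=occurs, Starboard system fails=not → at least one input occurs → occurs.

Yes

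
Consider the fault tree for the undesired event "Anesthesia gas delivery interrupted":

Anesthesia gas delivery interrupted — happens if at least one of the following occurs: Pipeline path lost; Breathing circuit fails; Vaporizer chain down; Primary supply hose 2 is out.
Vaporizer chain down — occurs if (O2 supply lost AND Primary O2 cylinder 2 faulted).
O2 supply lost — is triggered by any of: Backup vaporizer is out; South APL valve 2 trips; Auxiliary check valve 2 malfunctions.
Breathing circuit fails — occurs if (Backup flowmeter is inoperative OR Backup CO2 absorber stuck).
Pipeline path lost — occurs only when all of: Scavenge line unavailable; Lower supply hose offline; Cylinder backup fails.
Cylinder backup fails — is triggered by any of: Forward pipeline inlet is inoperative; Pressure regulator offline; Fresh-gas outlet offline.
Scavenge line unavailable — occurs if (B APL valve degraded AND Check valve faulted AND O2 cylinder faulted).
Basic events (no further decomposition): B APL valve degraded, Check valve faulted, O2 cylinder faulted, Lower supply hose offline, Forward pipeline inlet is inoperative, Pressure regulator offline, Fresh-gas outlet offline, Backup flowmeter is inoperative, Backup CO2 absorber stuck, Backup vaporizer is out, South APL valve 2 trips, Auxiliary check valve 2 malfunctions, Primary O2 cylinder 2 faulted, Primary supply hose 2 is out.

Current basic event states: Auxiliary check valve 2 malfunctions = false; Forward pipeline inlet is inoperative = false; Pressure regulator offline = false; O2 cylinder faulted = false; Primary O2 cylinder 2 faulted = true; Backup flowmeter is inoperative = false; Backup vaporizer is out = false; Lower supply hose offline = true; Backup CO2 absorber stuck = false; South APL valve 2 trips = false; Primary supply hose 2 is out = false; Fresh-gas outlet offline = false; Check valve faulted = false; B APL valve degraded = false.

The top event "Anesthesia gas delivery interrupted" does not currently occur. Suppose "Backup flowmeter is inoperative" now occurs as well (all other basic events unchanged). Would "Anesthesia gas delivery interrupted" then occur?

Counterfactual: set "Backup flowmeter is inoperative" to occurred.
Scavenge line unavailable [AND]: B APL valve degraded=not, Check valve faulted=not, O2 cylinder faulted=not → not all inputs occur → does not occur.
Cylinder backup fails [OR]: Forward pipeline inlet is inoperative=not, Pressure regulator offline=not, Fresh-gas outlet offline=not → no input occurs → does not occur.
Pipeline path lost [AND]: Scavenge line unavailable=not, Lower supply hose offline=occurs, Cylinder backup fails=not → not all inputs occur → does not occur.
Breathing circuit fails [OR]: Backup flowmeter is inoperative=occurs, Backup CO2 absorber stuck=not → at least one input occurs → occurs.
O2 supply lost [OR]: Backup vaporizer is out=not, South APL valve 2 trips=not, Auxiliary check valve 2 malfunctions=not → no input occurs → does not occur.
Vaporizer chain down [AND]: O2 supply lost=not, Primary O2 cylinder 2 faulted=occurs → not all inputs occur → does not occur.
Anesthesia gas delivery interrupted [OR]: Pipeline path lost=not, Breathing circuit fails=occurs, Vaporizer chain down=not, Primary supply hose 2 is out=not → at least one input occurs → occurs.

Yes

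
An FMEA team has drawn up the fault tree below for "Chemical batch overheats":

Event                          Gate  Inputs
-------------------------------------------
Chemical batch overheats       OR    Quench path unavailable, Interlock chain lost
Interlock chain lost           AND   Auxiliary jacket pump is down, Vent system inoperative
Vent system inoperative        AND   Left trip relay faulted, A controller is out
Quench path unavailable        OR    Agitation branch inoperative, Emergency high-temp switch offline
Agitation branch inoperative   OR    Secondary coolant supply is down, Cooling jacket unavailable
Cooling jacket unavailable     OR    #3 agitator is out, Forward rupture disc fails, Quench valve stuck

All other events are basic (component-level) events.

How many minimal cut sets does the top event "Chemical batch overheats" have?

Cooling jacket unavailable [OR]: union of children's cut sets → 3 cut set(s).
Agitation branch inoperative [OR]: union of children's cut sets → 4 cut set(s).
Quench path unavailable [OR]: union of children's cut sets → 5 cut set(s).
Vent system inoperative [AND]: one cut set from each child combined → 1 × 1 = 1 cut set(s).
Interlock chain lost [AND]: one cut set from each child combined → 1 × 1 = 1 cut set(s).
Chemical batch overheats [OR]: union of children's cut sets → 6 cut set(s).
Minimal cut sets: {Secondary coolant supply is down}; {#3 agitator is out}; {Forward rupture disc fails}; {Quench valve stuck}; {Emergency high-temp switch offline}; {A controller is out, Auxiliary jacket pump is down, Left trip relay faulted}.

6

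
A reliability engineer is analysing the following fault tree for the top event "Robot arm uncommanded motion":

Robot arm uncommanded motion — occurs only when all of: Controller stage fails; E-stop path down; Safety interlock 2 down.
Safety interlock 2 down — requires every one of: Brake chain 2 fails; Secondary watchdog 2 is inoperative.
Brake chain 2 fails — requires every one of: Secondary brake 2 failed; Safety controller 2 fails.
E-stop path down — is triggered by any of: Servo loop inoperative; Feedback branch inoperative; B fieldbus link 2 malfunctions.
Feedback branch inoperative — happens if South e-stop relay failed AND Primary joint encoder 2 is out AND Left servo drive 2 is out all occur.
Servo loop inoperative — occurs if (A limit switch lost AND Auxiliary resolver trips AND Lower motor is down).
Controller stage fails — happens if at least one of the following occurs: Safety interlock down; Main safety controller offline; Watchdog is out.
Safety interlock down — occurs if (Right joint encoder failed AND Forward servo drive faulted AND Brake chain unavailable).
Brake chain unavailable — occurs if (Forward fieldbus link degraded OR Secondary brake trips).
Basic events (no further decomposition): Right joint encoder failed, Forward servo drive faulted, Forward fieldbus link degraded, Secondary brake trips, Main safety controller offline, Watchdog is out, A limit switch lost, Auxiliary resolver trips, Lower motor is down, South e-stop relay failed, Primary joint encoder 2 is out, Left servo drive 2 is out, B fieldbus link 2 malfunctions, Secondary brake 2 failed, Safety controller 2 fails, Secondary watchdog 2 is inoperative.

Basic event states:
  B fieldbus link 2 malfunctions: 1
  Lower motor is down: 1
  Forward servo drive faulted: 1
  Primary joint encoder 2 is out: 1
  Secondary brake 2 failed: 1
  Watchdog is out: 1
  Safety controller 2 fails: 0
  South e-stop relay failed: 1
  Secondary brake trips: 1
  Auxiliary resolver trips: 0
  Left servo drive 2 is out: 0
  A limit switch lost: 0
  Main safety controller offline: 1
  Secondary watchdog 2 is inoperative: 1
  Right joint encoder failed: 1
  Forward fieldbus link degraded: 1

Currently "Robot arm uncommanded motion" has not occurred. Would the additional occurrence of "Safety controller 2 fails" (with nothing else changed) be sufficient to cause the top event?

Counterfactual: set "Safety controller 2 fails" to occurred.
Brake chain unavailable [OR]: Forward fieldbus link degraded=occurs, Secondary brake trips=occurs → at least one input occurs → occurs.
Safety interlock down [AND]: Right joint encoder failed=occurs, Forward servo drive faulted=occurs, Brake chain unavailable=occurs → all inputs occur → occurs.
Controller stage fails [OR]: Safety interlock down=occurs, Main safety controller offline=occurs, Watchdog is out=occurs → at least one input occurs → occurs.
Servo loop inoperative [AND]: A limit switch lost=not, Auxiliary resolver trips=not, Lower motor is down=occurs → not all inputs occur → does not occur.
Feedback branch inoperative [AND]: South e-stop relay failed=occurs, Primary joint encoder 2 is out=occurs, Left servo drive 2 is out=not → not all inputs occur → does not occur.
E-stop path down [OR]: Servo loop inoperative=not, Feedback branch inoperative=not, B fieldbus link 2 malfunctions=occurs → at least one input occurs → occurs.
Brake chain 2 fails [AND]: Secondary brake 2 failed=occurs, Safety controller 2 fails=occurs → all inputs occur → occurs.
Safety interlock 2 down [AND]: Brake chain 2 fails=occurs, Secondary watchdog 2 is inoperative=occurs → all inputs occur → occurs.
Robot arm uncommanded motion [AND]: Controller stage fails=occurs, E-stop path down=occurs, Safety interlock 2 down=occurs → all inputs occur → occurs.

Yes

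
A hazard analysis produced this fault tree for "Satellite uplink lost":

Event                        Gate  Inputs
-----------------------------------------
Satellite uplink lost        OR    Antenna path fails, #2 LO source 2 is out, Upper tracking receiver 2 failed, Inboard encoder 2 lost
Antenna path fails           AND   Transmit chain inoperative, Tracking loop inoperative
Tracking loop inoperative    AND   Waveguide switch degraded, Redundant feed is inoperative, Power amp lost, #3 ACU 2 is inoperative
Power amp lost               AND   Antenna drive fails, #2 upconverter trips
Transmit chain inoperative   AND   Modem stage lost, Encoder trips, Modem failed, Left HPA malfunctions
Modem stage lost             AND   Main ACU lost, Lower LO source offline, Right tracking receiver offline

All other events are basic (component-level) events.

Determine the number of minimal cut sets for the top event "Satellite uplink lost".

4

Modem stage lost [AND]: one cut set from each child combined → 1 × 1 × 1 = 1 cut set(s).
Transmit chain inoperative [AND]: one cut set from each child combined → 1 × 1 × 1 × 1 = 1 cut set(s).
Power amp lost [AND]: one cut set from each child combined → 1 × 1 = 1 cut set(s).
Tracking loop inoperative [AND]: one cut set from each child combined → 1 × 1 × 1 × 1 = 1 cut set(s).
Antenna path fails [AND]: one cut set from each child combined → 1 × 1 = 1 cut set(s).
Satellite uplink lost [OR]: union of children's cut sets → 4 cut set(s).
Minimal cut sets: {#2 upconverter trips, #3 ACU 2 is inoperative, Antenna drive fails, Encoder trips, Left HPA malfunctions, Lower LO source offline, Main ACU lost, Modem failed, Redundant feed is inoperative, Right tracking receiver offline, Waveguide switch degraded}; {#2 LO source 2 is out}; {Upper tracking receiver 2 failed}; {Inboard encoder 2 lost}.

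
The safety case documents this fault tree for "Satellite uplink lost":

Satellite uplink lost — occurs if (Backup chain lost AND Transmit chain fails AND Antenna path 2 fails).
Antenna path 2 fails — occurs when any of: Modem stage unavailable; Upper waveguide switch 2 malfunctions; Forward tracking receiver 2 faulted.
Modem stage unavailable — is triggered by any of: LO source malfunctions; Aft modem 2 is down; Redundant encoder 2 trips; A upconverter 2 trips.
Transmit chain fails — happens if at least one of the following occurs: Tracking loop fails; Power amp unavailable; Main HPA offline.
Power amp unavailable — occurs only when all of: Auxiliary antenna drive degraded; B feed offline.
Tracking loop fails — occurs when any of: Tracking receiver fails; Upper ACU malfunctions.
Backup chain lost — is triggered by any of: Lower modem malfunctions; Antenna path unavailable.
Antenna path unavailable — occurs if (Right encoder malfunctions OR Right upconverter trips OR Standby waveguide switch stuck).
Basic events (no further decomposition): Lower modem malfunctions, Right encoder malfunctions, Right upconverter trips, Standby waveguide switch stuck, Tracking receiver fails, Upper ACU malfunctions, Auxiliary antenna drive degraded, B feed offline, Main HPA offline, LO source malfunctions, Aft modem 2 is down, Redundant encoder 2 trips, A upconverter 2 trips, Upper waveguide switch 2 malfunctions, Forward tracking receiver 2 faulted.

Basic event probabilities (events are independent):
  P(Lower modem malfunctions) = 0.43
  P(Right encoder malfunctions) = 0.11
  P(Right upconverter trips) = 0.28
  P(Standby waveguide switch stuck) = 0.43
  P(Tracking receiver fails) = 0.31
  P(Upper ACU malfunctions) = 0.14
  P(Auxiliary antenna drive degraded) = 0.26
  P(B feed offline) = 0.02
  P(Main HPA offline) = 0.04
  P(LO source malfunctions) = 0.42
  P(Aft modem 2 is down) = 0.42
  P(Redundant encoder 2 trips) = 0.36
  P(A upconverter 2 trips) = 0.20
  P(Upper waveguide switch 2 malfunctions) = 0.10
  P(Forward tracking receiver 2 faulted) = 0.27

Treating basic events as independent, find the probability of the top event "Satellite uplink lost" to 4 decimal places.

0.3043

P(Antenna path unavailable) [OR] = 1 − (1−0.11) × (1−0.28) × (1−0.43) = 0.634744
P(Backup chain lost) [OR] = 1 − (1−0.43) × (1−0.634744) = 0.791804
P(Tracking loop fails) [OR] = 1 − (1−0.31) × (1−0.14) = 0.406600
P(Power amp unavailable) [AND] = 0.26 × 0.02 = 0.005200
P(Transmit chain fails) [OR] = 1 − (1−0.406600) × (1−0.005200) × (1−0.04) = 0.433298
P(Modem stage unavailable) [OR] = 1 − (1−0.42) × (1−0.42) × (1−0.36) × (1−0.20) = 0.827763
P(Antenna path 2 fails) [OR] = 1 − (1−0.827763) × (1−0.10) × (1−0.27) = 0.886840
P(Satellite uplink lost) [AND] = 0.791804 × 0.433298 × 0.886840 = 0.304263
Rounded to 4 decimal places: P(Satellite uplink lost) ≈ 0.3043.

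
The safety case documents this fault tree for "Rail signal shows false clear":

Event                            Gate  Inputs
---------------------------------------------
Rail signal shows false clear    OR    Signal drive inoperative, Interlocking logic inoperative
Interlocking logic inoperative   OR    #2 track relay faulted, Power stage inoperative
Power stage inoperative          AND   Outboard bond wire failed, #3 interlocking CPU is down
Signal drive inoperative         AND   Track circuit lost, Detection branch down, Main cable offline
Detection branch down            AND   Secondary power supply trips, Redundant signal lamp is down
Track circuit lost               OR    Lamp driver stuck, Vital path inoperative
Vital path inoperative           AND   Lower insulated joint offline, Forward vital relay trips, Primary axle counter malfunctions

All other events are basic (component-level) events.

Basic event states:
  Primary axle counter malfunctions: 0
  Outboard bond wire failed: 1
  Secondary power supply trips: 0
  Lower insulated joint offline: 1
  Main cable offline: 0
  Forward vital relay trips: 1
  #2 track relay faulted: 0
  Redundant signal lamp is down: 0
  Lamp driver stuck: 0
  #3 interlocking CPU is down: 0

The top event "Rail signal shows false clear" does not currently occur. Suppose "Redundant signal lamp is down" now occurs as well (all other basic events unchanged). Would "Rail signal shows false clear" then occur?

No

Counterfactual: set "Redundant signal lamp is down" to occurred.
Vital path inoperative [AND]: Lower insulated joint offline=occurs, Forward vital relay trips=occurs, Primary axle counter malfunctions=not → not all inputs occur → does not occur.
Track circuit lost [OR]: Lamp driver stuck=not, Vital path inoperative=not → no input occurs → does not occur.
Detection branch down [AND]: Secondary power supply trips=not, Redundant signal lamp is down=occurs → not all inputs occur → does not occur.
Signal drive inoperative [AND]: Track circuit lost=not, Detection branch down=not, Main cable offline=not → not all inputs occur → does not occur.
Power stage inoperative [AND]: Outboard bond wire failed=occurs, #3 interlocking CPU is down=not → not all inputs occur → does not occur.
Interlocking logic inoperative [OR]: #2 track relay faulted=not, Power stage inoperative=not → no input occurs → does not occur.
Rail signal shows false clear [OR]: Signal drive inoperative=not, Interlocking logic inoperative=not → no input occurs → does not occur.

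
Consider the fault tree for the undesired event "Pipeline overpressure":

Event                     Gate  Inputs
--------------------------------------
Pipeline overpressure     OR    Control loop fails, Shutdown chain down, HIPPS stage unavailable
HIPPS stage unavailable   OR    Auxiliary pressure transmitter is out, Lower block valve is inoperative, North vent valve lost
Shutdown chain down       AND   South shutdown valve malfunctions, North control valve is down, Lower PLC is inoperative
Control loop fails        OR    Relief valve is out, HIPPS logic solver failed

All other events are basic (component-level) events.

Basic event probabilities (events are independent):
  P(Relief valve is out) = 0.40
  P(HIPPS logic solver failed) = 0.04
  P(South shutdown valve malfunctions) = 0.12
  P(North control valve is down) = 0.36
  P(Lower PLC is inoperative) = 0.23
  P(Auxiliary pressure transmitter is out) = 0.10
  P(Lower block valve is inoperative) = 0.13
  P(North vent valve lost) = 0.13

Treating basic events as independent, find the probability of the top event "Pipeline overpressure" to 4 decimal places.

0.6115

P(Control loop fails) [OR] = 1 − (1−0.40) × (1−0.04) = 0.424000
P(Shutdown chain down) [AND] = 0.12 × 0.36 × 0.23 = 0.009936
P(HIPPS stage unavailable) [OR] = 1 − (1−0.10) × (1−0.13) × (1−0.13) = 0.318790
P(Pipeline overpressure) [OR] = 1 − (1−0.424000) × (1−0.009936) × (1−0.318790) = 0.611522
Rounded to 4 decimal places: P(Pipeline overpressure) ≈ 0.6115.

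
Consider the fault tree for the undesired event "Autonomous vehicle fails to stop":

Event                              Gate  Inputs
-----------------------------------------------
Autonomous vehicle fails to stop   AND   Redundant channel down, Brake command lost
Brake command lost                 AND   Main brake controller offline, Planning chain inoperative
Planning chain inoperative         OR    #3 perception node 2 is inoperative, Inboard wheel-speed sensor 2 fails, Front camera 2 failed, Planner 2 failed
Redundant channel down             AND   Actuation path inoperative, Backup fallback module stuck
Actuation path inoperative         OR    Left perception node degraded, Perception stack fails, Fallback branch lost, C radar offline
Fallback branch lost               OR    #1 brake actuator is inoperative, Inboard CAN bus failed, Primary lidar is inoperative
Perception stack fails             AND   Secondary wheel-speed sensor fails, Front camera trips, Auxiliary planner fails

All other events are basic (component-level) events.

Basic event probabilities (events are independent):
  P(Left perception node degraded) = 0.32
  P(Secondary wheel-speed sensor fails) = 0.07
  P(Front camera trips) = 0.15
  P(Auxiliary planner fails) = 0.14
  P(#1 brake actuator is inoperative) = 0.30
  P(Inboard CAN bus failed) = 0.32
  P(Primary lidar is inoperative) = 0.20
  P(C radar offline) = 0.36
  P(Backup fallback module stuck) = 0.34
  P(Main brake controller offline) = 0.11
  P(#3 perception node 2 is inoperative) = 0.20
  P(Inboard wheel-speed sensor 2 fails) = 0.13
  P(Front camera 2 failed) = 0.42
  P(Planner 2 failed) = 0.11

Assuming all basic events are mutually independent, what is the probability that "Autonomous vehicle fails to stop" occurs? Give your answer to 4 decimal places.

0.0200

P(Perception stack fails) [AND] = 0.07 × 0.15 × 0.14 = 0.001470
P(Fallback branch lost) [OR] = 1 − (1−0.30) × (1−0.32) × (1−0.20) = 0.619200
P(Actuation path inoperative) [OR] = 1 − (1−0.32) × (1−0.001470) × (1−0.619200) × (1−0.36) = 0.834519
P(Redundant channel down) [AND] = 0.834519 × 0.34 = 0.283736
P(Planning chain inoperative) [OR] = 1 − (1−0.20) × (1−0.13) × (1−0.42) × (1−0.11) = 0.640725
P(Brake command lost) [AND] = 0.11 × 0.640725 = 0.070480
P(Autonomous vehicle fails to stop) [AND] = 0.283736 × 0.070480 = 0.019998
Rounded to 4 decimal places: P(Autonomous vehicle fails to stop) ≈ 0.0200.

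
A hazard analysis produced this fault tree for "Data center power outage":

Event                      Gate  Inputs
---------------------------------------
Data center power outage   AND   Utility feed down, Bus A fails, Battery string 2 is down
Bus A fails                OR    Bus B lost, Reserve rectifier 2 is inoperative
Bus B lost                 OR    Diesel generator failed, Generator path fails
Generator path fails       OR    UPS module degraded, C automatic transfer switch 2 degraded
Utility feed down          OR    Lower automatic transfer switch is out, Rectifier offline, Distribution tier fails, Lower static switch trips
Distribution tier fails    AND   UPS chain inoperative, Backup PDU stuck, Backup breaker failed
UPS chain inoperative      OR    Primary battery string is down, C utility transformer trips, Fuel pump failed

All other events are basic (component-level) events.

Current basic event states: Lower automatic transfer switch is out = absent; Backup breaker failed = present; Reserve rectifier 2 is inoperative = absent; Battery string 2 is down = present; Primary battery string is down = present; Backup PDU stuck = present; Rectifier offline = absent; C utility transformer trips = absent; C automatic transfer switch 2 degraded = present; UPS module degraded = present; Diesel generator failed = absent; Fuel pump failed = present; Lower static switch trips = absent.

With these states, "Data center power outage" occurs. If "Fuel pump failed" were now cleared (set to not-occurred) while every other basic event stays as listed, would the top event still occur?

Counterfactual: set "Fuel pump failed" to not occurred.
UPS chain inoperative [OR]: Primary battery string is down=occurs, C utility transformer trips=not, Fuel pump failed=not → at least one input occurs → occurs.
Distribution tier fails [AND]: UPS chain inoperative=occurs, Backup PDU stuck=occurs, Backup breaker failed=occurs → all inputs occur → occurs.
Utility feed down [OR]: Lower automatic transfer switch is out=not, Rectifier offline=not, Distribution tier fails=occurs, Lower static switch trips=not → at least one input occurs → occurs.
Generator path fails [OR]: UPS module degraded=occurs, C automatic transfer switch 2 degraded=occurs → at least one input occurs → occurs.
Bus B lost [OR]: Diesel generator failed=not, Generator path fails=occurs → at least one input occurs → occurs.
Bus A fails [OR]: Bus B lost=occurs, Reserve rectifier 2 is inoperative=not → at least one input occurs → occurs.
Data center power outage [AND]: Utility feed down=occurs, Bus A fails=occurs, Battery string 2 is down=occurs → all inputs occur → occurs.

Yes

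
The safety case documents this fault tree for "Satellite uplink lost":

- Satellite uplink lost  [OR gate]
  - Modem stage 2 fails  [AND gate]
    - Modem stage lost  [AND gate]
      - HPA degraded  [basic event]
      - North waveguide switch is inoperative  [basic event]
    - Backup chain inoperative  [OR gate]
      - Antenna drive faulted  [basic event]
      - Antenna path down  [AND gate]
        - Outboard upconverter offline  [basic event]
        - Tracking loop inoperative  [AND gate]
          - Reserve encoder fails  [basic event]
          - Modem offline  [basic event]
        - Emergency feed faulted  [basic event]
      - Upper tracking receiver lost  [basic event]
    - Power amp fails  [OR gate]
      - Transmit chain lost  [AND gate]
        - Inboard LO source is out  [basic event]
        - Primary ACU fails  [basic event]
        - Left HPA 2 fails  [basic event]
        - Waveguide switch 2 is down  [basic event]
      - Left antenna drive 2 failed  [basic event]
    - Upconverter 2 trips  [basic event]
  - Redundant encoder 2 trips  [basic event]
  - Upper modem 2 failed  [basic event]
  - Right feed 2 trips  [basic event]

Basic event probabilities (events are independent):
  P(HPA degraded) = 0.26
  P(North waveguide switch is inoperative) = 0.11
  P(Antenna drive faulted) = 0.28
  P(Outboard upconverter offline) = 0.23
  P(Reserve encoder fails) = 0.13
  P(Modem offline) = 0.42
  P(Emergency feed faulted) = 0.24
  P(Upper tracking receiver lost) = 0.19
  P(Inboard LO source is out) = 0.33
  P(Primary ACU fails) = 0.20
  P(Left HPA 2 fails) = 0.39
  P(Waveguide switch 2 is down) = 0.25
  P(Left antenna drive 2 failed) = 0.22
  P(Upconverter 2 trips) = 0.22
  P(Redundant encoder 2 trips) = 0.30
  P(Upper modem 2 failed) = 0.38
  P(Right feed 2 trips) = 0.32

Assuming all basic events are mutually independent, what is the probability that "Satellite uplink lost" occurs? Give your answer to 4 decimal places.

0.7051

P(Modem stage lost) [AND] = 0.26 × 0.11 = 0.028600
P(Tracking loop inoperative) [AND] = 0.13 × 0.42 = 0.054600
P(Antenna path down) [AND] = 0.23 × 0.054600 × 0.24 = 0.003014
P(Backup chain inoperative) [OR] = 1 − (1−0.28) × (1−0.003014) × (1−0.19) = 0.418558
P(Transmit chain lost) [AND] = 0.33 × 0.20 × 0.39 × 0.25 = 0.006435
P(Power amp fails) [OR] = 1 − (1−0.006435) × (1−0.22) = 0.225019
P(Modem stage 2 fails) [AND] = 0.028600 × 0.418558 × 0.225019 × 0.22 = 0.000593
P(Satellite uplink lost) [OR] = 1 − (1−0.000593) × (1−0.30) × (1−0.38) × (1−0.32) = 0.705055
Rounded to 4 decimal places: P(Satellite uplink lost) ≈ 0.7051.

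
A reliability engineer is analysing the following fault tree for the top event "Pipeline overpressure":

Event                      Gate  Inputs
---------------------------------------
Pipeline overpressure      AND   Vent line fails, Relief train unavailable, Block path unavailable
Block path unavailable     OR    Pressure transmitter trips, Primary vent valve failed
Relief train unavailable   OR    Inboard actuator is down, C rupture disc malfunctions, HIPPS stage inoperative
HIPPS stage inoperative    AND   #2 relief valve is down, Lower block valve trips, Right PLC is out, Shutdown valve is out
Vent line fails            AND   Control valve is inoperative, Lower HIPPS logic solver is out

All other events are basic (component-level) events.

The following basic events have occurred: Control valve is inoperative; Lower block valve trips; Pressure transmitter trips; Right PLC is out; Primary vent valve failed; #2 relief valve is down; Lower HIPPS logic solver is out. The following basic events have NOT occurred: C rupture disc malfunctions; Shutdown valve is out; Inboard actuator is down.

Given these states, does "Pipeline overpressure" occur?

No

Vent line fails [AND]: Control valve is inoperative=occurs, Lower HIPPS logic solver is out=occurs → all inputs occur → occurs.
HIPPS stage inoperative [AND]: #2 relief valve is down=occurs, Lower block valve trips=occurs, Right PLC is out=occurs, Shutdown valve is out=not → not all inputs occur → does not occur.
Relief train unavailable [OR]: Inboard actuator is down=not, C rupture disc malfunctions=not, HIPPS stage inoperative=not → no input occurs → does not occur.
Block path unavailable [OR]: Pressure transmitter trips=occurs, Primary vent valve failed=occurs → at least one input occurs → occurs.
Pipeline overpressure [AND]: Vent line fails=occurs, Relief train unavailable=not, Block path unavailable=occurs → not all inputs occur → does not occur.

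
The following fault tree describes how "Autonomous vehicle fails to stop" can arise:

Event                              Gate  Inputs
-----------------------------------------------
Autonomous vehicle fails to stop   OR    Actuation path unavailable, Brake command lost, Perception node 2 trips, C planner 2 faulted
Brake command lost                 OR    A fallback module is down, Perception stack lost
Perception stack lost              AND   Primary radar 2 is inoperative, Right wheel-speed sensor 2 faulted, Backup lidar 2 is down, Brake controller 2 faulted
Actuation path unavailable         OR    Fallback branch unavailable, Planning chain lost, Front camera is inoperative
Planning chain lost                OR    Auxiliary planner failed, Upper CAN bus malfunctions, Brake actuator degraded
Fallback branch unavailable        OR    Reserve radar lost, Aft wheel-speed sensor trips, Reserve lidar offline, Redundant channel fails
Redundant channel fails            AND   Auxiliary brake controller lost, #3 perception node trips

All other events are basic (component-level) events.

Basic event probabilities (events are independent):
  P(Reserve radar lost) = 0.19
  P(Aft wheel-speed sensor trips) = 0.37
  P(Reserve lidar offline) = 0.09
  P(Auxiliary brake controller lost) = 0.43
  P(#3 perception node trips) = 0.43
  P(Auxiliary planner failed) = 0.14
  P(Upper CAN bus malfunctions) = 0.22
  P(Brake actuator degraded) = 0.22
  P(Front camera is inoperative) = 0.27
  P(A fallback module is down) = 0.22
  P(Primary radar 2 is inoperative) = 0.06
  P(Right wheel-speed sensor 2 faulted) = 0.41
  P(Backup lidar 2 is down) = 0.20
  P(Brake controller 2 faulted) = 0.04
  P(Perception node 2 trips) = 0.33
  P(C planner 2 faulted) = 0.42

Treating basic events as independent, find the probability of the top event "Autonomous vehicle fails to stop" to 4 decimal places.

P(Redundant channel fails) [AND] = 0.43 × 0.43 = 0.184900
P(Fallback branch unavailable) [OR] = 1 − (1−0.19) × (1−0.37) × (1−0.09) × (1−0.184900) = 0.621490
P(Planning chain lost) [OR] = 1 − (1−0.14) × (1−0.22) × (1−0.22) = 0.476776
P(Actuation path unavailable) [OR] = 1 − (1−0.621490) × (1−0.476776) × (1−0.27) = 0.855427
P(Perception stack lost) [AND] = 0.06 × 0.41 × 0.20 × 0.04 = 0.000197
P(Brake command lost) [OR] = 1 − (1−0.22) × (1−0.000197) = 0.220154
P(Autonomous vehicle fails to stop) [OR] = 1 − (1−0.855427) × (1−0.220154) × (1−0.33) × (1−0.42) = 0.956187
Rounded to 4 decimal places: P(Autonomous vehicle fails to stop) ≈ 0.9562.

0.9562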